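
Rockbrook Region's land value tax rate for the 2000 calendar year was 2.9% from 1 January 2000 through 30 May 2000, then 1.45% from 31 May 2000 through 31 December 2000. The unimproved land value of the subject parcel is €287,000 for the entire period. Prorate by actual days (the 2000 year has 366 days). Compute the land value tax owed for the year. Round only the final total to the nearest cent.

1 January – 30 May 2000: 151 days at 2.9% → €287,000 × 2.9% × 151/366 = €3,433.8060
31 May – 31 December 2000: 215 days at 1.45% → €287,000 × 1.45% × 215/366 = €2,444.5970
Total = €5,878.4030

€5,878.40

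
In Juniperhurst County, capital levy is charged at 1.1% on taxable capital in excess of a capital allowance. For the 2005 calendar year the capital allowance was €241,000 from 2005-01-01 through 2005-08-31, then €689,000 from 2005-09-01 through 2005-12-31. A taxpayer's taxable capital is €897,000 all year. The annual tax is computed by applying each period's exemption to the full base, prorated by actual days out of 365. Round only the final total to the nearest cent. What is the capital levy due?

€5,568.83

2005-01-01 to 2005-08-31: 243 days, exemption €241,000 → (€897,000 − €241,000) × 1.1% × 243/365 = €4,804.0767
2005-09-01 to 2005-12-31: 122 days, exemption €689,000 → (€897,000 − €689,000) × 1.1% × 122/365 = €764.7562
Total = €5,568.8329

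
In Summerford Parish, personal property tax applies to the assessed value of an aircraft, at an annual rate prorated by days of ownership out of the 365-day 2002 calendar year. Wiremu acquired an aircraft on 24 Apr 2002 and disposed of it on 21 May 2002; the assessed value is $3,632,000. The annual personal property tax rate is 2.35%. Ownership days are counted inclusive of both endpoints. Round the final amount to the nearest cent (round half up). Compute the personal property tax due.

Days held (24 Apr – 21 May 2002): 28 out of 365
Tax = $3,632,000 × 2.35% × 28/365 = $6,547.5507

$6,547.55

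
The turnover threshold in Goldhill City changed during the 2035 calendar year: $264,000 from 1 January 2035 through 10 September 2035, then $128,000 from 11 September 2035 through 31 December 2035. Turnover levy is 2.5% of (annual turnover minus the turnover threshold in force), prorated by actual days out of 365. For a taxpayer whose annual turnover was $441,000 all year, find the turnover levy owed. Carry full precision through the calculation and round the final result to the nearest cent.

$5,468.29

1 January – 10 September 2035: 253 days, exemption $264,000 → ($441,000 − $264,000) × 2.5% × 253/365 = $3,067.1918
11 September – 31 December 2035: 112 days, exemption $128,000 → ($441,000 − $128,000) × 2.5% × 112/365 = $2,401.0959
Total = $5,468.2877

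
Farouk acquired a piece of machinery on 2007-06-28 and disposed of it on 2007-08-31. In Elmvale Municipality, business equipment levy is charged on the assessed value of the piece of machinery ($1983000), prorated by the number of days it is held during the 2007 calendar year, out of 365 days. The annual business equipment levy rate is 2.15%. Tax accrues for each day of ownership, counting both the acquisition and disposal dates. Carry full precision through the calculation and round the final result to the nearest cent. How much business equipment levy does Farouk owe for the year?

$7592.45

Days held (2007-06-28 to 2007-08-31): 65 out of 365
Tax = $1983000 × 2.15% × 65/365 = $7592.4452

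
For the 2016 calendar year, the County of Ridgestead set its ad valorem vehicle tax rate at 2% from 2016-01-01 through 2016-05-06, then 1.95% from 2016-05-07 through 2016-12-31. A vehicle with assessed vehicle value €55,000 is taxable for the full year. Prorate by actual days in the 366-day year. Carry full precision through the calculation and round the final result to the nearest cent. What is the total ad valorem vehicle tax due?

2016-01-01 to 2016-05-06: 127 days at 2% → €55,000 × 2% × 127/366 = €381.6940
2016-05-07 to 2016-12-31: 239 days at 1.95% → €55,000 × 1.95% × 239/366 = €700.3484
Total = €1,082.0423

€1,082.04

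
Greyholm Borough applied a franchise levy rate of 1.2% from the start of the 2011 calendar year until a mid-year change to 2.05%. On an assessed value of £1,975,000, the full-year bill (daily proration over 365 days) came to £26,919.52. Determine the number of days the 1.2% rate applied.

295 days

Let d = days at the first rate; then 365 − d days at the second rate.
£1,975,000 × [1.2%·d + 2.05%·(365−d)] / 365 = £26,919.52
Solving gives d = 295, so the new rate took effect on 23 October 2011.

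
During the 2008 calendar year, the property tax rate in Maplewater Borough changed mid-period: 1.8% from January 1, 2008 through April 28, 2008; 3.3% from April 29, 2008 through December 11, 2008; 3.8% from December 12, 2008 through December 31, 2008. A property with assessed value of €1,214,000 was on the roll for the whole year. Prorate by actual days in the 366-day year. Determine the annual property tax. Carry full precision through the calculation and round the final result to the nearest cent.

January 1 – April 28, 2008: 119 days at 1.8% → €1,214,000 × 1.8% × 119/366 = €7,104.8852
April 29 – December 11, 2008: 227 days at 3.3% → €1,214,000 × 3.3% × 227/366 = €24,847.1967
December 12 – December 31, 2008: 20 days at 3.8% → €1,214,000 × 3.8% × 20/366 = €2,520.8743
Total = €34,472.9563

€34,472.96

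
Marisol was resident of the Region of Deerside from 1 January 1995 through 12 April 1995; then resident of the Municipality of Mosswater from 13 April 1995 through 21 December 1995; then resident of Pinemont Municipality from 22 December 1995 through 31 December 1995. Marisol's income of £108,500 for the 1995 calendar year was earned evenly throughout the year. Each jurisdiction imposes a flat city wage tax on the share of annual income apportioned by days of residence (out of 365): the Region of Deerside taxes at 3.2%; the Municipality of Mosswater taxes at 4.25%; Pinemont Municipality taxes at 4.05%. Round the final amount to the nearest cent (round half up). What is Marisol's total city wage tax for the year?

£4,286.94

The Region of Deerside, 1 January – 12 April 1995: 102 days → £108,500 × 3.2% × 102/365 = £970.2575
The Municipality of Mosswater, 13 April – 21 December 1995: 253 days → £108,500 × 4.25% × 253/365 = £3,196.2911
Pinemont Municipality, 22 December – 31 December 1995: 10 days → £108,500 × 4.05% × 10/365 = £120.3904
Total = £4,286.9390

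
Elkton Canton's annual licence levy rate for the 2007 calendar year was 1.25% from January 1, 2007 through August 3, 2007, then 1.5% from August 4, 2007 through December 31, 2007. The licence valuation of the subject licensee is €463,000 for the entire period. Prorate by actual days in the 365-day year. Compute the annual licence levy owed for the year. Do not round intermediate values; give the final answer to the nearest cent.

€6,263.18

January 1 – August 3, 2007: 215 days at 1.25% → €463,000 × 1.25% × 215/365 = €3,409.0753
August 4 – December 31, 2007: 150 days at 1.5% → €463,000 × 1.5% × 150/365 = €2,854.1096
Total = €6,263.1849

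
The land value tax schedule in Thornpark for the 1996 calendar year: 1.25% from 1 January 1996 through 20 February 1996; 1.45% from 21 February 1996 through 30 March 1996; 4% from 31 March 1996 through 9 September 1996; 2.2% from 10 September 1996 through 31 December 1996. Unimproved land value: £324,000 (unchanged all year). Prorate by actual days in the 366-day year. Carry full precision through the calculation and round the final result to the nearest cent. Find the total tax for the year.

1 January – 20 February 1996: 51 days at 1.25% → £324,000 × 1.25% × 51/366 = £564.3443
21 February – 30 March 1996: 39 days at 1.45% → £324,000 × 1.45% × 39/366 = £500.6066
31 March – 9 September 1996: 163 days at 4% → £324,000 × 4% × 163/366 = £5,771.8033
10 September – 31 December 1996: 113 days at 2.2% → £324,000 × 2.2% × 113/366 = £2,200.7213
Total = £9,037.4754

£9,037.48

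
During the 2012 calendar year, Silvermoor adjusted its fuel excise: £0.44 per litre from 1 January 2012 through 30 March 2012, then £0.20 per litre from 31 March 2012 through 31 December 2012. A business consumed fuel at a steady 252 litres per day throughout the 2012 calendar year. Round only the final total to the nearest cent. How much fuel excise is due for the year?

1 January – 30 March 2012: 90 days × 252 litres/day = 22,680 litres at £0.44/litre → £9,979.20
31 March – 31 December 2012: 276 days × 252 litres/day = 69,552 litres at £0.20/litre → £13,910.40

£23,889.60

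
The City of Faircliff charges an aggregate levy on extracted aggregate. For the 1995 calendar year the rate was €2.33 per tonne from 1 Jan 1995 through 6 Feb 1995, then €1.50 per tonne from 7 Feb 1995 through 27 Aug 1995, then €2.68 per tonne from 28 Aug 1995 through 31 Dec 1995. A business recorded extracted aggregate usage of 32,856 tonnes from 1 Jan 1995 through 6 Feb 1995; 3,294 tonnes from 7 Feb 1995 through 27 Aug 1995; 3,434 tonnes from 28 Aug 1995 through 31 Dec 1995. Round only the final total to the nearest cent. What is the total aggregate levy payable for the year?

€90,698.60

1 Jan – 6 Feb 1995: 32,856 tonnes at €2.33/tonne → €76,554.48
7 Feb – 27 Aug 1995: 3,294 tonnes at €1.50/tonne → €4,941.00
28 Aug – 31 Dec 1995: 3,434 tonnes at €2.68/tonne → €9,203.12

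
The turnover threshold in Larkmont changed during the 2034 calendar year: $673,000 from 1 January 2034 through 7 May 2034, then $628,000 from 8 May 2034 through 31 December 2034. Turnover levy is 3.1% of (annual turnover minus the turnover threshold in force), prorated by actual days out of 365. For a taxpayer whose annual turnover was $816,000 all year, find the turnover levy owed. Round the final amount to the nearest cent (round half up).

$5,342.62

1 January – 7 May 2034: 127 days, exemption $673,000 → ($816,000 − $673,000) × 3.1% × 127/365 = $1,542.4411
8 May – 31 December 2034: 238 days, exemption $628,000 → ($816,000 − $628,000) × 3.1% × 238/365 = $3,800.1753
Total = $5,342.6164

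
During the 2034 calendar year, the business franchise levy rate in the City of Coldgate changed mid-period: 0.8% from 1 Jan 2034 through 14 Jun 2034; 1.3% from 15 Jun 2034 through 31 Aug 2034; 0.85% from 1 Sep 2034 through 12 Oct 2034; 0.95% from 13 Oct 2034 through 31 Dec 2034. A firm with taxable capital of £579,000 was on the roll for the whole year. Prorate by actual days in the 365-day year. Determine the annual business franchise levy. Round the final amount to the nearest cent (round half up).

£5,474.33

1 Jan – 14 Jun 2034: 165 days at 0.8% → £579,000 × 0.8% × 165/365 = £2,093.9178
15 Jun – 31 Aug 2034: 78 days at 1.3% → £579,000 × 1.3% × 78/365 = £1,608.5096
1 Sep – 12 Oct 2034: 42 days at 0.85% → £579,000 × 0.85% × 42/365 = £566.3096
13 Oct – 31 Dec 2034: 80 days at 0.95% → £579,000 × 0.95% × 80/365 = £1,205.5890
Total = £5,474.3260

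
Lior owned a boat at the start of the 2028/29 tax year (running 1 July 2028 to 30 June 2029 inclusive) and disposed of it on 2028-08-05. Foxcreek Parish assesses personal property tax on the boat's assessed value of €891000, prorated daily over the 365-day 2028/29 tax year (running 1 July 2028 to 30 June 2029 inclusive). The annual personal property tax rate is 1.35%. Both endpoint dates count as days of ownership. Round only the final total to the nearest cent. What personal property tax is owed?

€1186.37

Days held (2028-07-01 to 2028-08-05): 36 out of 365
Tax = €891000 × 1.35% × 36/365 = €1186.3726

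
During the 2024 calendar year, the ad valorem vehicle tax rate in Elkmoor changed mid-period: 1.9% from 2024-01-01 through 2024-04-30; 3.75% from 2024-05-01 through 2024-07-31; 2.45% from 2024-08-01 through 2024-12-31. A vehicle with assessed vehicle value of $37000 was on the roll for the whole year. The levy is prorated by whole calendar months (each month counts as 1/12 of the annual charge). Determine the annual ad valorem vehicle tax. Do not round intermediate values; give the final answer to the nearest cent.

2024-01-01 to 2024-04-30: 4 months at 1.9% → $37000 × 1.9% × 4/12 = $234.3333
2024-05-01 to 2024-07-31: 3 months at 3.75% → $37000 × 3.75% × 3/12 = $346.8750
2024-08-01 to 2024-12-31: 5 months at 2.45% → $37000 × 2.45% × 5/12 = $377.7083
Total = $958.9167

$958.92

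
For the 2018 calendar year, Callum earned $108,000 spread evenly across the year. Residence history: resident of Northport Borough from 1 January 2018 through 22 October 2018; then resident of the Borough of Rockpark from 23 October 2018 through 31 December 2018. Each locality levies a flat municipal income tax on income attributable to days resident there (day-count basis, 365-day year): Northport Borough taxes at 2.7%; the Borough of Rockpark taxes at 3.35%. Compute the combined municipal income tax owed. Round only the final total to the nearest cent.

$3,050.63

Northport Borough, 1 January – 22 October 2018: 295 days → $108,000 × 2.7% × 295/365 = $2,356.7671
The Borough of Rockpark, 23 October – 31 December 2018: 70 days → $108,000 × 3.35% × 70/365 = $693.8630
Total = $3,050.6301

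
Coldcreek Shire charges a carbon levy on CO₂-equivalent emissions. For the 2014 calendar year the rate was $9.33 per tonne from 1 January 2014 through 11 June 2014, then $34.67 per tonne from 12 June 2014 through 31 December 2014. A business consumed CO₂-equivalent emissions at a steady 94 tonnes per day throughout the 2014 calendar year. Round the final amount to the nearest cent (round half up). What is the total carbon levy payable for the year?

1 January – 11 June 2014: 162 days × 94 tonnes/day = 15,228 tonnes at $9.33/tonne → $142,077.24
12 June – 31 December 2014: 203 days × 94 tonnes/day = 19,082 tonnes at $34.67/tonne → $661,572.94

$803,650.18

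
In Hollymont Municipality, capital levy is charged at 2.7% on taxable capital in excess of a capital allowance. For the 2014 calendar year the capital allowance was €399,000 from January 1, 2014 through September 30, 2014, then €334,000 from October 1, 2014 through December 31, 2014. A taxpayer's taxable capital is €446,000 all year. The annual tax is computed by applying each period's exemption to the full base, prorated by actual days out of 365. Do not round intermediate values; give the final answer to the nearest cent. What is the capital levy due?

January 1 – September 30, 2014: 273 days, exemption €399,000 → (€446,000 − €399,000) × 2.7% × 273/365 = €949.1425
October 1 – December 31, 2014: 92 days, exemption €334,000 → (€446,000 − €334,000) × 2.7% × 92/365 = €762.2137
Total = €1,711.3562

€1,711.36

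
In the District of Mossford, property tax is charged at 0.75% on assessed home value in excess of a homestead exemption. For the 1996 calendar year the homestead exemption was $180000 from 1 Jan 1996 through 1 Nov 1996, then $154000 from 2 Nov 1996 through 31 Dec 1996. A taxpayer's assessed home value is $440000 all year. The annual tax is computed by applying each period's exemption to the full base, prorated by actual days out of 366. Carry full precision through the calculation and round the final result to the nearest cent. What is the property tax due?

$1981.97

1 Jan – 1 Nov 1996: 306 days, exemption $180000 → ($440000 − $180000) × 0.75% × 306/366 = $1630.3279
2 Nov – 31 Dec 1996: 60 days, exemption $154000 → ($440000 − $154000) × 0.75% × 60/366 = $351.6393
Total = $1981.9672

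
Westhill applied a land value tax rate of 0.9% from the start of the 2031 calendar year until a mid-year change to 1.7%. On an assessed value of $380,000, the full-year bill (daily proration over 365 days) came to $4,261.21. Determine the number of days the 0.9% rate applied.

Let d = days at the first rate; then 365 − d days at the second rate.
$380,000 × [0.9%·d + 1.7%·(365−d)] / 365 = $4,261.21
Solving gives d = 264, so the new rate took effect on 22 Sep 2031.

264 days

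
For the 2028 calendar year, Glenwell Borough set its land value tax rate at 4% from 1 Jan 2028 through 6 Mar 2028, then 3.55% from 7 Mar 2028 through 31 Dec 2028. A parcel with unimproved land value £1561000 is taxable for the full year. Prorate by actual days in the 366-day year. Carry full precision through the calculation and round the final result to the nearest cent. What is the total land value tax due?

1 Jan – 6 Mar 2028: 66 days at 4% → £1561000 × 4% × 66/366 = £11259.6721
7 Mar – 31 Dec 2028: 300 days at 3.55% → £1561000 × 3.55% × 300/366 = £45422.5410
Total = £56682.2131

£56682.21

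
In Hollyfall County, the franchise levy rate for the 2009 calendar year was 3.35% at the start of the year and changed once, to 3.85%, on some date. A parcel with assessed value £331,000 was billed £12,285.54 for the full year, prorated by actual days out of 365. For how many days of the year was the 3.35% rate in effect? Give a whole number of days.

101 days

Let d = days at the first rate; then 365 − d days at the second rate.
£331,000 × [3.35%·d + 3.85%·(365−d)] / 365 = £12,285.54
Solving gives d = 101, so the new rate took effect on April 12, 2009.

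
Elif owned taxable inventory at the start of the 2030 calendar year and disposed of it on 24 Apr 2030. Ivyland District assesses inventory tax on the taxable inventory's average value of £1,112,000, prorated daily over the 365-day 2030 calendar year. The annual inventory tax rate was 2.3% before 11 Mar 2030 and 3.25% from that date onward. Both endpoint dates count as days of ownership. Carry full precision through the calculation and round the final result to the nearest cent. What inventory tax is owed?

1 Jan – 10 Mar 2030: 69 days at 2.3% → £1,112,000 × 2.3% × 69/365 = £4,834.9151
11 Mar – 24 Apr 2030: 45 days at 3.25% → £1,112,000 × 3.25% × 45/365 = £4,455.6164
Total = £9,290.5315

£9,290.53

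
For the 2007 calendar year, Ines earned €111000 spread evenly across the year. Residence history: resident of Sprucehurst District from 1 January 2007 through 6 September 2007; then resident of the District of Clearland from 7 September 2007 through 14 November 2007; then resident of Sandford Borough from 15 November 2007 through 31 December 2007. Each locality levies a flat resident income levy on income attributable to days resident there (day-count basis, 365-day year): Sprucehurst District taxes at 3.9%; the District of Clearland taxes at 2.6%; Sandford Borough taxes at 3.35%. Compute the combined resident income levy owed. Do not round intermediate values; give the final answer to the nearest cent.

Sprucehurst District, 1 January – 6 September 2007: 249 days → €111000 × 3.9% × 249/365 = €2953.2082
The District of Clearland, 7 September – 14 November 2007: 69 days → €111000 × 2.6% × 69/365 = €545.5726
Sandford Borough, 15 November – 31 December 2007: 47 days → €111000 × 3.35% × 47/365 = €478.8205
Total = €3977.6014

€3977.60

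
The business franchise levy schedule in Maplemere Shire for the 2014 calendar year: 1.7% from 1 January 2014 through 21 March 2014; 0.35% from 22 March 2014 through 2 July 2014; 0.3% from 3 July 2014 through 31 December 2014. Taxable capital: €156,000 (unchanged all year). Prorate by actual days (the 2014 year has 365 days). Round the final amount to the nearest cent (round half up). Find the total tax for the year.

1 January – 21 March 2014: 80 days at 1.7% → €156,000 × 1.7% × 80/365 = €581.2603
22 March – 2 July 2014: 103 days at 0.35% → €156,000 × 0.35% × 103/365 = €154.0767
3 July – 31 December 2014: 182 days at 0.3% → €156,000 × 0.3% × 182/365 = €233.3589
Total = €968.6959

€968.70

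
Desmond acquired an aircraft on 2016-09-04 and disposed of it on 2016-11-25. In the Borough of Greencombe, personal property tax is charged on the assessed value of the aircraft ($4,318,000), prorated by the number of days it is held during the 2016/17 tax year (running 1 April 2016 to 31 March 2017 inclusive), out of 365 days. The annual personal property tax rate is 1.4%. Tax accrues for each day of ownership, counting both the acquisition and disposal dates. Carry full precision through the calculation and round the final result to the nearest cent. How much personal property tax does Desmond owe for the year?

Days held (2016-09-04 to 2016-11-25): 83 out of 365
Tax = $4,318,000 × 1.4% × 83/365 = $13,746.6192

$13,746.62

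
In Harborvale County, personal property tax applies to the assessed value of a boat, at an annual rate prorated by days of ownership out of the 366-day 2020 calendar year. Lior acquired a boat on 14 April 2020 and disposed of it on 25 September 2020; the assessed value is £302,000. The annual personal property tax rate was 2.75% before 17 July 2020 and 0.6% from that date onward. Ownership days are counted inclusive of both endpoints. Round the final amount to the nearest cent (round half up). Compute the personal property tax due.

£2,484.49

14 April – 16 July 2020: 94 days at 2.75% → £302,000 × 2.75% × 94/366 = £2,132.9781
17 July – 25 September 2020: 71 days at 0.6% → £302,000 × 0.6% × 71/366 = £351.5082
Total = £2,484.4863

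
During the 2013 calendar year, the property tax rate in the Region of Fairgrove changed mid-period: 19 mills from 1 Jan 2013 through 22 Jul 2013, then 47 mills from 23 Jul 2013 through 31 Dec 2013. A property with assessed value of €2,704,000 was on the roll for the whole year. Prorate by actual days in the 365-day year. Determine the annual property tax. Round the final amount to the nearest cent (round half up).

1 Jan – 22 Jul 2013: 203 days at 19 mills → €2,704,000 × 1.9% × 203/365 = €28,573.5014
23 Jul – 31 Dec 2013: 162 days at 47 mills → €2,704,000 × 4.7% × 162/365 = €56,406.1808
Total = €84,979.6822

€84,979.68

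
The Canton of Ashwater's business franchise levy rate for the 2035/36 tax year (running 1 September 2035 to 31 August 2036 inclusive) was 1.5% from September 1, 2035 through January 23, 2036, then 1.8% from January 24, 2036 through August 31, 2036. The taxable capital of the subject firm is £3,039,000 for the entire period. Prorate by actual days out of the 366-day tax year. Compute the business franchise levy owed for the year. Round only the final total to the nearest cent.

September 1, 2035 – January 23, 2036: 145 days at 1.5% → £3,039,000 × 1.5% × 145/366 = £18,059.6311
January 24 – August 31, 2036: 221 days at 1.8% → £3,039,000 × 1.8% × 221/366 = £33,030.4426
Total = £51,090.0738

£51,090.07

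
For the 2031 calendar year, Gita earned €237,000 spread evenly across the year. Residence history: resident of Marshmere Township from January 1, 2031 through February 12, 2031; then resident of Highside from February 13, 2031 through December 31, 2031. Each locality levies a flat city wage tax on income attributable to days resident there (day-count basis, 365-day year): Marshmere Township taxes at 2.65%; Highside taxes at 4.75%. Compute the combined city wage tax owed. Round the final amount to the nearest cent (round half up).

€10,671.17

Marshmere Township, January 1 – February 12, 2031: 43 days → €237,000 × 2.65% × 43/365 = €739.8945
Highside, February 13 – December 31, 2031: 322 days → €237,000 × 4.75% × 322/365 = €9,931.2740
Total = €10,671.1685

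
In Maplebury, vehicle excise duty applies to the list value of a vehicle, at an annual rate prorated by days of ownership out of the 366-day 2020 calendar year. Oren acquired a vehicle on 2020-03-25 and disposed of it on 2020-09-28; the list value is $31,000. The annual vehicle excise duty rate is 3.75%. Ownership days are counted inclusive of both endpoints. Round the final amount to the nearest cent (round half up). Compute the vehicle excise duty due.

Days held (2020-03-25 to 2020-09-28): 188 out of 366
Tax = $31,000 × 3.75% × 188/366 = $597.1311

$597.13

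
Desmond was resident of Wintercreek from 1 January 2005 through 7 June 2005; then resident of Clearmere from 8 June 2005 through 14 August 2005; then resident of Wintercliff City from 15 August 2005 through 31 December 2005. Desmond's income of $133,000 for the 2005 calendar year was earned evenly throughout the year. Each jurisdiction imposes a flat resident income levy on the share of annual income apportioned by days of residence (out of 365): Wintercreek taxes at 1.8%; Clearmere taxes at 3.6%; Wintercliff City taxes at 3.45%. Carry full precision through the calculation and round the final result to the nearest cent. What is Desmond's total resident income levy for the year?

Wintercreek, 1 January – 7 June 2005: 158 days → $133,000 × 1.8% × 158/365 = $1,036.3068
Clearmere, 8 June – 14 August 2005: 68 days → $133,000 × 3.6% × 68/365 = $892.0110
Wintercliff City, 15 August – 31 December 2005: 139 days → $133,000 × 3.45% × 139/365 = $1,747.4014
Total = $3,675.7192

$3,675.72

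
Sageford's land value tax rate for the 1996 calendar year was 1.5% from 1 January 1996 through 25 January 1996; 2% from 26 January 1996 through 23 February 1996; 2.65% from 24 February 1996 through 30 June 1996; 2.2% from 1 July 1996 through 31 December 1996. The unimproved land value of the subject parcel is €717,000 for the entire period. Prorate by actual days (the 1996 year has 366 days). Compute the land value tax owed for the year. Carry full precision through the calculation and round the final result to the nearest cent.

1 January – 25 January 1996: 25 days at 1.5% → €717,000 × 1.5% × 25/366 = €734.6311
26 January – 23 February 1996: 29 days at 2% → €717,000 × 2% × 29/366 = €1,136.2295
24 February – 30 June 1996: 128 days at 2.65% → €717,000 × 2.65% × 128/366 = €6,644.9836
1 July – 31 December 1996: 184 days at 2.2% → €717,000 × 2.2% × 184/366 = €7,930.0984
Total = €16,445.9426

€16,445.94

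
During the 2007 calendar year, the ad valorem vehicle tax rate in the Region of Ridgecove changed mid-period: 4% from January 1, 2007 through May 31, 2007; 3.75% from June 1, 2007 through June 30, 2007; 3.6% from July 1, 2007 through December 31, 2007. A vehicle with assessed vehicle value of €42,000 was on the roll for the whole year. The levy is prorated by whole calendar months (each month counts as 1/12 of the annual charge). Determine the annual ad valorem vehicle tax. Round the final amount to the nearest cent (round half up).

€1,587.25

January 1 – May 31, 2007: 5 months at 4% → €42,000 × 4% × 5/12 = €700.0000
June 1 – June 30, 2007: 1 month at 3.75% → €42,000 × 3.75% × 1/12 = €131.2500
July 1 – December 31, 2007: 6 months at 3.6% → €42,000 × 3.6% × 6/12 = €756.0000
Total = €1,587.2500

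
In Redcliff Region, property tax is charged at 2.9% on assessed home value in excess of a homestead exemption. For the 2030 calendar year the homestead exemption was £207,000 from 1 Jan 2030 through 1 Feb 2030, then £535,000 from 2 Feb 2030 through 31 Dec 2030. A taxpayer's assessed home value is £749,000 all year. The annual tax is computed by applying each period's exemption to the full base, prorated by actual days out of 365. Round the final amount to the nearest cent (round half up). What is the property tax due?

1 Jan – 1 Feb 2030: 32 days, exemption £207,000 → (£749,000 − £207,000) × 2.9% × 32/365 = £1,378.0164
2 Feb – 31 Dec 2030: 333 days, exemption £535,000 → (£749,000 − £535,000) × 2.9% × 333/365 = £5,661.9123
Total = £7,039.9288

£7,039.93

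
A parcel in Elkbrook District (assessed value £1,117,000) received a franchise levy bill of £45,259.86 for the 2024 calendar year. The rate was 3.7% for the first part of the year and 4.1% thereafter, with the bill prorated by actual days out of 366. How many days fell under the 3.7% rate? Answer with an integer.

Let d = days at the first rate; then 366 − d days at the second rate.
£1,117,000 × [3.7%·d + 4.1%·(366−d)] / 366 = £45,259.86
Solving gives d = 44, so the new rate took effect on 14 Feb 2024.

44 days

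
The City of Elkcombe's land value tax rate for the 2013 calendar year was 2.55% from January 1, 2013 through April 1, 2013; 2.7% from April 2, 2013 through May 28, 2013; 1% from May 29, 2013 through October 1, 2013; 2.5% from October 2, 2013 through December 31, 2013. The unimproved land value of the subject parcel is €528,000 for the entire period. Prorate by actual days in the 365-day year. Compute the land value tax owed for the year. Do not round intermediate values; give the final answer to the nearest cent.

January 1 – April 1, 2013: 91 days at 2.55% → €528,000 × 2.55% × 91/365 = €3,356.7781
April 2 – May 28, 2013: 57 days at 2.7% → €528,000 × 2.7% × 57/365 = €2,226.2795
May 29 – October 1, 2013: 126 days at 1% → €528,000 × 1% × 126/365 = €1,822.6849
October 2 – December 31, 2013: 91 days at 2.5% → €528,000 × 2.5% × 91/365 = €3,290.9589
Total = €10,696.7014

€10,696.70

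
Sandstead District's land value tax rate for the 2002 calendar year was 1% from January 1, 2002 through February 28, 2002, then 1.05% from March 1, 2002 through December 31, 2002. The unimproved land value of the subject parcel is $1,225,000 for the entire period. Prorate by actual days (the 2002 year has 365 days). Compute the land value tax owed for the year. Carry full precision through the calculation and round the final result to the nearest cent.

January 1 – February 28, 2002: 59 days at 1% → $1,225,000 × 1% × 59/365 = $1,980.1370
March 1 – December 31, 2002: 306 days at 1.05% → $1,225,000 × 1.05% × 306/365 = $10,783.3562
Total = $12,763.4932

$12,763.49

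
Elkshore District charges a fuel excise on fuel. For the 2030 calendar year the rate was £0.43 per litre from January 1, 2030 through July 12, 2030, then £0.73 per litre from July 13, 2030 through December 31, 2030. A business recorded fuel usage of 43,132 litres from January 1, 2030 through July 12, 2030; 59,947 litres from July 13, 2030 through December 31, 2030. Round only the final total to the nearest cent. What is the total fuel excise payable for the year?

£62,308.07

January 1 – July 12, 2030: 43,132 litres at £0.43/litre → £18,546.76
July 13 – December 31, 2030: 59,947 litres at £0.73/litre → £43,761.31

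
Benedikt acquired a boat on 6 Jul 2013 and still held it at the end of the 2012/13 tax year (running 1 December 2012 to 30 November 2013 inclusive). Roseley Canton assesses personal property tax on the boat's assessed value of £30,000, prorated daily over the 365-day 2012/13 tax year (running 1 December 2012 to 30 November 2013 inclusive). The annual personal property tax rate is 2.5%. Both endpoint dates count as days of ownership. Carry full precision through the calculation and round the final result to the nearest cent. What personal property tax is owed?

Days held (6 Jul – 30 Nov 2013): 148 out of 365
Tax = £30,000 × 2.5% × 148/365 = £304.1096

£304.11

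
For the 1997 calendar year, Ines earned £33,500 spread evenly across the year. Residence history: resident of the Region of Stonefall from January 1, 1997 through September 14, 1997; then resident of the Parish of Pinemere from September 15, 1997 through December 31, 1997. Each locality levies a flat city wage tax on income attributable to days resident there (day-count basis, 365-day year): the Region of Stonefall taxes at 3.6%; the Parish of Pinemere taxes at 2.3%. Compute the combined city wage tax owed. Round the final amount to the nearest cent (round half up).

The Region of Stonefall, January 1 – September 14, 1997: 257 days → £33,500 × 3.6% × 257/365 = £849.1562
The Parish of Pinemere, September 15 – December 31, 1997: 108 days → £33,500 × 2.3% × 108/365 = £227.9836
Total = £1,077.1397

£1,077.14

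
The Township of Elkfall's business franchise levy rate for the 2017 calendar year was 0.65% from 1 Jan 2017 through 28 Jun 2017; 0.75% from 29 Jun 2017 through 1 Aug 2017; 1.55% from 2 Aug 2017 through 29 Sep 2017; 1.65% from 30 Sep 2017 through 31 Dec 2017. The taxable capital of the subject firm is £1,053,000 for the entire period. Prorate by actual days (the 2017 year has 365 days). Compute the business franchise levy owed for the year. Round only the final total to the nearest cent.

£11,157.47

1 Jan – 28 Jun 2017: 179 days at 0.65% → £1,053,000 × 0.65% × 179/365 = £3,356.6178
29 Jun – 1 Aug 2017: 34 days at 0.75% → £1,053,000 × 0.75% × 34/365 = £735.6575
2 Aug – 29 Sep 2017: 59 days at 1.55% → £1,053,000 × 1.55% × 59/365 = £2,638.2699
30 Sep – 31 Dec 2017: 93 days at 1.65% → £1,053,000 × 1.65% × 93/365 = £4,426.9274
Total = £11,157.4726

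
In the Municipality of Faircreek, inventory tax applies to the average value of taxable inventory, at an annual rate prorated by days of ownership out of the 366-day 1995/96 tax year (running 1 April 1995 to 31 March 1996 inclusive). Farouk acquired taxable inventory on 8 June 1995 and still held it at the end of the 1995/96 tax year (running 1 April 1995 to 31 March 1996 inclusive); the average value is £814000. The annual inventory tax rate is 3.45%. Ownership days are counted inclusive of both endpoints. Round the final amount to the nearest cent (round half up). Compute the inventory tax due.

Days held (8 June 1995 – 31 March 1996): 298 out of 366
Tax = £814000 × 3.45% × 298/366 = £22865.3934

£22865.39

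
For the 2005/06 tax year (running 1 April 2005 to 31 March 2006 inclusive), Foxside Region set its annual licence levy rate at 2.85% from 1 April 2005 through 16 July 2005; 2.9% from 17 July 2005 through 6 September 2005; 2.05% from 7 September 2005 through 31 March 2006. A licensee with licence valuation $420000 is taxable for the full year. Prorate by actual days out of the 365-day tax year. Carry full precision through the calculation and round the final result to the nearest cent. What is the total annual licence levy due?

$10103.59

1 April – 16 July 2005: 107 days at 2.85% → $420000 × 2.85% × 107/365 = $3509.0137
17 July – 6 September 2005: 52 days at 2.9% → $420000 × 2.9% × 52/365 = $1735.2329
7 September 2005 – 31 March 2006: 206 days at 2.05% → $420000 × 2.05% × 206/365 = $4859.3425
Total = $10103.5890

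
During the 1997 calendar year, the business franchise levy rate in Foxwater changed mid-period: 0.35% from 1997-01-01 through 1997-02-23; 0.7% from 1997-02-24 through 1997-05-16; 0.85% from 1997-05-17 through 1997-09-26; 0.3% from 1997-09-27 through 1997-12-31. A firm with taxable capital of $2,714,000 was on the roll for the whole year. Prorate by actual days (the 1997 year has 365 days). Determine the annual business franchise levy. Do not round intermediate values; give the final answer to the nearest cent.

1997-01-01 to 1997-02-23: 54 days at 0.35% → $2,714,000 × 0.35% × 54/365 = $1,405.3315
1997-02-24 to 1997-05-16: 82 days at 0.7% → $2,714,000 × 0.7% × 82/365 = $4,268.0438
1997-05-17 to 1997-09-26: 133 days at 0.85% → $2,714,000 × 0.85% × 133/365 = $8,405.9644
1997-09-27 to 1997-12-31: 96 days at 0.3% → $2,714,000 × 0.3% × 96/365 = $2,141.4575
Total = $16,220.7973

$16,220.80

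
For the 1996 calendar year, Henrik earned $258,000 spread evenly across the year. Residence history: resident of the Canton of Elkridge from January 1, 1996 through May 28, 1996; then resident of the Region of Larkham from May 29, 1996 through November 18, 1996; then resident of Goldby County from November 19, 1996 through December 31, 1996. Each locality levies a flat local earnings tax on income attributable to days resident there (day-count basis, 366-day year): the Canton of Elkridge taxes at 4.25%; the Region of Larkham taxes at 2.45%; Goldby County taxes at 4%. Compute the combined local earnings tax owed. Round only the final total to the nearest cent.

The Canton of Elkridge, January 1 – May 28, 1996: 149 days → $258,000 × 4.25% × 149/366 = $4,463.8934
The Region of Larkham, May 29 – November 18, 1996: 174 days → $258,000 × 2.45% × 174/366 = $3,005.0656
Goldby County, November 19 – December 31, 1996: 43 days → $258,000 × 4% × 43/366 = $1,212.4590
Total = $8,681.4180

$8,681.42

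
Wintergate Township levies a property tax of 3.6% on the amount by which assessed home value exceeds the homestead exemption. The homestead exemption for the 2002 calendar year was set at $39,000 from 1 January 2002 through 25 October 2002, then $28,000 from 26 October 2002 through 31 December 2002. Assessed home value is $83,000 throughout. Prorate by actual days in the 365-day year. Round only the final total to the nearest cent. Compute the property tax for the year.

1 January – 25 October 2002: 298 days, exemption $39,000 → ($83,000 − $39,000) × 3.6% × 298/365 = $1,293.2384
26 October – 31 December 2002: 67 days, exemption $28,000 → ($83,000 − $28,000) × 3.6% × 67/365 = $363.4521
Total = $1,656.6904

$1,656.69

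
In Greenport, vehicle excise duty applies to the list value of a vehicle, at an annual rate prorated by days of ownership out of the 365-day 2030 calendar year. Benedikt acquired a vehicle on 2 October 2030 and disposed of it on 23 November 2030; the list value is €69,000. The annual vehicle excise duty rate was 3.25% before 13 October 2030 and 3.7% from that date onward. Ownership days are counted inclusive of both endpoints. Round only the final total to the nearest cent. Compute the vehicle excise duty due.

€361.35

2 October – 12 October 2030: 11 days at 3.25% → €69,000 × 3.25% × 11/365 = €67.5822
13 October – 23 November 2030: 42 days at 3.7% → €69,000 × 3.7% × 42/365 = €293.7699
Total = €361.3521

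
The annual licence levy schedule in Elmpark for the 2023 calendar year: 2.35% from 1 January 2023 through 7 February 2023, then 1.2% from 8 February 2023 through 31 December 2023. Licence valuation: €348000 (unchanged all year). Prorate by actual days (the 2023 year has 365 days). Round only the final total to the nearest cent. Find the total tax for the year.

1 January – 7 February 2023: 38 days at 2.35% → €348000 × 2.35% × 38/365 = €851.4082
8 February – 31 December 2023: 327 days at 1.2% → €348000 × 1.2% × 327/365 = €3741.2384
Total = €4592.6466

€4592.65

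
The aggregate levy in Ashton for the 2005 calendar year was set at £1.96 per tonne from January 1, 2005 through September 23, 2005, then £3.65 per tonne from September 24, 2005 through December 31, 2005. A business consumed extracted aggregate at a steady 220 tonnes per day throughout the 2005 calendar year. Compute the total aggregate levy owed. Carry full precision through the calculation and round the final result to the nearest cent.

£194,196.20

January 1 – September 23, 2005: 266 days × 220 tonnes/day = 58,520 tonnes at £1.96/tonne → £114,699.20
September 24 – December 31, 2005: 99 days × 220 tonnes/day = 21,780 tonnes at £3.65/tonne → £79,497.00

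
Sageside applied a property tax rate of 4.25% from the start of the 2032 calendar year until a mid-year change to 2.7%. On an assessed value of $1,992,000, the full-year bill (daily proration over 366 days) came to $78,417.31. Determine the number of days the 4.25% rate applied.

Let d = days at the first rate; then 366 − d days at the second rate.
$1,992,000 × [4.25%·d + 2.7%·(366−d)] / 366 = $78,417.31
Solving gives d = 292, so the new rate took effect on 19 Oct 2032.

292 days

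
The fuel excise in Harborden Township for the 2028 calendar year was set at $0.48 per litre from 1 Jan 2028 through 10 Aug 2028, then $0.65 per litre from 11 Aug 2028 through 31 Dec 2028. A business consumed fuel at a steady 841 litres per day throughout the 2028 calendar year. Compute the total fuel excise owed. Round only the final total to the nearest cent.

$168191.59

1 Jan – 10 Aug 2028: 223 days × 841 litres/day = 187,543 litres at $0.48/litre → $90020.64
11 Aug – 31 Dec 2028: 143 days × 841 litres/day = 120,263 litres at $0.65/litre → $78170.95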